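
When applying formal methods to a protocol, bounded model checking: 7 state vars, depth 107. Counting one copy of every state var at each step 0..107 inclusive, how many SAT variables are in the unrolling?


BMC unrolls to depth k, creating one copy of each state var for steps 0..k.
Step count = 107 + 1 = 108 (steps 0 through 107)
Vars per step = 7
Total = 7 * 108 = 756

756


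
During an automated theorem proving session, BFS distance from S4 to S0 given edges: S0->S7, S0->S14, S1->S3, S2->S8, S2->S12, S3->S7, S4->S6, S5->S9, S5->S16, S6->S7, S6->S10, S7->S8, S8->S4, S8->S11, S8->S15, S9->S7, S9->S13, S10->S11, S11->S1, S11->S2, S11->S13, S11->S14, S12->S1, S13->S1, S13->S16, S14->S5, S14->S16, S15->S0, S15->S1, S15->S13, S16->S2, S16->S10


BFS layer-by-layer from S4:
  dist 0: {S4}
  dist 1: {S6}
  dist 2: {S7, S10}
  dist 3: {S8, S11}
  dist 4: {S1, S2, S13, S14, S15}
  dist 5: {S0, S3, S5, S12, S16}
  -> S0 reached at distance 5
Shortest path length = 5

5


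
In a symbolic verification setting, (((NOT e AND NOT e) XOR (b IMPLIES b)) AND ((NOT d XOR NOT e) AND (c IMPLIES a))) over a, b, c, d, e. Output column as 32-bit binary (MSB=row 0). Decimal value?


Formula: (((NOT e AND NOT e) XOR (b IMPLIES b)) AND ((NOT d XOR NOT e) AND (c IMPLIES a))) over a, b, c, d, e (32 rows)
Evaluate each row (bits = a,b,c,d,e, MSB first):
  row 0 [00000]: (((NOT 0 AND NOT 0) XOR (0 IMPLIES 0)) AND ((NOT 0 XOR NOT 0) AND (0 IMPLIES 0))) -> 0
  row 1 [00001]: (((NOT 1 AND NOT 1) XOR (0 IMPLIES 0)) AND ((NOT 0 XOR NOT 1) AND (0 IMPLIES 0))) -> 1
  row 2 [00010]: (((NOT 0 AND NOT 0) XOR (0 IMPLIES 0)) AND ((NOT 1 XOR NOT 0) AND (0 IMPLIES 0))) -> 0
  row 3 [00011]: (((NOT 1 AND NOT 1) XOR (0 IMPLIES 0)) AND ((NOT 1 XOR NOT 1) AND (0 IMPLIES 0))) -> 0
  row 4 [00100]: (((NOT 0 AND NOT 0) XOR (0 IMPLIES 0)) AND ((NOT 0 XOR NOT 0) AND (1 IMPLIES 0))) -> 0
  row 5 [00101]: (((NOT 1 AND NOT 1) XOR (0 IMPLIES 0)) AND ((NOT 0 XOR NOT 1) AND (1 IMPLIES 0))) -> 0
  row 6 [00110]: (((NOT 0 AND NOT 0) XOR (0 IMPLIES 0)) AND ((NOT 1 XOR NOT 0) AND (1 IMPLIES 0))) -> 0
  row 7 [00111]: (((NOT 1 AND NOT 1) XOR (0 IMPLIES 0)) AND ((NOT 1 XOR NOT 1) AND (1 IMPLIES 0))) -> 0
  row 8 [01000]: (((NOT 0 AND NOT 0) XOR (1 IMPLIES 1)) AND ((NOT 0 XOR NOT 0) AND (0 IMPLIES 0))) -> 0
  row 9 [01001]: (((NOT 1 AND NOT 1) XOR (1 IMPLIES 1)) AND ((NOT 0 XOR NOT 1) AND (0 IMPLIES 0))) -> 1
  row 10 [01010]: (((NOT 0 AND NOT 0) XOR (1 IMPLIES 1)) AND ((NOT 1 XOR NOT 0) AND (0 IMPLIES 0))) -> 0
  row 11 [01011]: (((NOT 1 AND NOT 1) XOR (1 IMPLIES 1)) AND ((NOT 1 XOR NOT 1) AND (0 IMPLIES 0))) -> 0
  row 12 [01100]: (((NOT 0 AND NOT 0) XOR (1 IMPLIES 1)) AND ((NOT 0 XOR NOT 0) AND (1 IMPLIES 0))) -> 0
  row 13 [01101]: (((NOT 1 AND NOT 1) XOR (1 IMPLIES 1)) AND ((NOT 0 XOR NOT 1) AND (1 IMPLIES 0))) -> 0
  row 14 [01110]: (((NOT 0 AND NOT 0) XOR (1 IMPLIES 1)) AND ((NOT 1 XOR NOT 0) AND (1 IMPLIES 0))) -> 0
  row 15 [01111]: (((NOT 1 AND NOT 1) XOR (1 IMPLIES 1)) AND ((NOT 1 XOR NOT 1) AND (1 IMPLIES 0))) -> 0
  row 16 [10000]: (((NOT 0 AND NOT 0) XOR (0 IMPLIES 0)) AND ((NOT 0 XOR NOT 0) AND (0 IMPLIES 1))) -> 0
  row 17 [10001]: (((NOT 1 AND NOT 1) XOR (0 IMPLIES 0)) AND ((NOT 0 XOR NOT 1) AND (0 IMPLIES 1))) -> 1
  row 18 [10010]: (((NOT 0 AND NOT 0) XOR (0 IMPLIES 0)) AND ((NOT 1 XOR NOT 0) AND (0 IMPLIES 1))) -> 0
  row 19 [10011]: (((NOT 1 AND NOT 1) XOR (0 IMPLIES 0)) AND ((NOT 1 XOR NOT 1) AND (0 IMPLIES 1))) -> 0
  row 20 [10100]: (((NOT 0 AND NOT 0) XOR (0 IMPLIES 0)) AND ((NOT 0 XOR NOT 0) AND (1 IMPLIES 1))) -> 0
  row 21 [10101]: (((NOT 1 AND NOT 1) XOR (0 IMPLIES 0)) AND ((NOT 0 XOR NOT 1) AND (1 IMPLIES 1))) -> 1
  row 22 [10110]: (((NOT 0 AND NOT 0) XOR (0 IMPLIES 0)) AND ((NOT 1 XOR NOT 0) AND (1 IMPLIES 1))) -> 0
  row 23 [10111]: (((NOT 1 AND NOT 1) XOR (0 IMPLIES 0)) AND ((NOT 1 XOR NOT 1) AND (1 IMPLIES 1))) -> 0
  row 24 [11000]: (((NOT 0 AND NOT 0) XOR (1 IMPLIES 1)) AND ((NOT 0 XOR NOT 0) AND (0 IMPLIES 1))) -> 0
  row 25 [11001]: (((NOT 1 AND NOT 1) XOR (1 IMPLIES 1)) AND ((NOT 0 XOR NOT 1) AND (0 IMPLIES 1))) -> 1
  row 26 [11010]: (((NOT 0 AND NOT 0) XOR (1 IMPLIES 1)) AND ((NOT 1 XOR NOT 0) AND (0 IMPLIES 1))) -> 0
  row 27 [11011]: (((NOT 1 AND NOT 1) XOR (1 IMPLIES 1)) AND ((NOT 1 XOR NOT 1) AND (0 IMPLIES 1))) -> 0
  row 28 [11100]: (((NOT 0 AND NOT 0) XOR (1 IMPLIES 1)) AND ((NOT 0 XOR NOT 0) AND (1 IMPLIES 1))) -> 0
  row 29 [11101]: (((NOT 1 AND NOT 1) XOR (1 IMPLIES 1)) AND ((NOT 0 XOR NOT 1) AND (1 IMPLIES 1))) -> 1
  row 30 [11110]: (((NOT 0 AND NOT 0) XOR (1 IMPLIES 1)) AND ((NOT 1 XOR NOT 0) AND (1 IMPLIES 1))) -> 0
  row 31 [11111]: (((NOT 1 AND NOT 1) XOR (1 IMPLIES 1)) AND ((NOT 1 XOR NOT 1) AND (1 IMPLIES 1))) -> 0
Full result column, 4 rows per line (a,b,c fixed per line; d,e runs 00..11 left to right):
  rows 0-3 [a,b,c=000]: 0100  = hex 4
  rows 4-7 [a,b,c=001]: 0000  = hex 0
  rows 8-11 [a,b,c=010]: 0100  = hex 4
  rows 12-15 [a,b,c=011]: 0000  = hex 0
  rows 16-19 [a,b,c=100]: 0100  = hex 4
  rows 20-23 [a,b,c=101]: 0100  = hex 4
  rows 24-27 [a,b,c=110]: 0100  = hex 4
  rows 28-31 [a,b,c=111]: 0100  = hex 4
Output column (row 0 .. row 31) = 01000000010000000100010001000100
Output column grouped in 4s = 0100 0000 0100 0000 0100 0100 0100 0100 = 0x40404444
Convert to decimal digit by digit (value = value*16 + digit):
  4 -> 4
  4*16 + 0 = 64
  64*16 + 4 = 1028
  1028*16 + 0 = 16448
  16448*16 + 4 = 263172
  263172*16 + 4 = 4210756
  4210756*16 + 4 = 67372100
  67372100*16 + 4 = 1077953604
Decimal = 1077953604

1077953604


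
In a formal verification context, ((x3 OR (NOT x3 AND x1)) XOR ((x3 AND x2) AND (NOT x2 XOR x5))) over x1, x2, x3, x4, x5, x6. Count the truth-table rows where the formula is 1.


Formula: ((x3 OR (NOT x3 AND x1)) XOR ((x3 AND x2) AND (NOT x2 XOR x5))) over 6 vars (64 rows)
Evaluate each row (x1, x2, x3, x4, x5, x6 as bits, MSB first):
  row 0 [000000]: ((0 OR (NOT 0 AND 0)) XOR ((0 AND 0) AND (NOT 0 XOR 0))) -> 0
  row 1 [000001]: ((0 OR (NOT 0 AND 0)) XOR ((0 AND 0) AND (NOT 0 XOR 0))) -> 0
  row 2 [000010]: ((0 OR (NOT 0 AND 0)) XOR ((0 AND 0) AND (NOT 0 XOR 1))) -> 0
  row 3 [000011]: ((0 OR (NOT 0 AND 0)) XOR ((0 AND 0) AND (NOT 0 XOR 1))) -> 0
  row 4 [000100]: ((0 OR (NOT 0 AND 0)) XOR ((0 AND 0) AND (NOT 0 XOR 0))) -> 0
  (every remaining row is evaluated the same way; all 64 results are listed next)
Full result column, 8 rows per line (x1,x2,x3 fixed per line; x4,x5,x6 runs 000..111 left to right):
  rows 0-7 [x1,x2,x3=000]: 00000000  (ones: 0)
  rows 8-15 [x1,x2,x3=001]: 11111111  (ones: 8)
  rows 16-23 [x1,x2,x3=010]: 00000000  (ones: 0)
  rows 24-31 [x1,x2,x3=011]: 11001100  (ones: 4)
  rows 32-39 [x1,x2,x3=100]: 11111111  (ones: 8)
  rows 40-47 [x1,x2,x3=101]: 11111111  (ones: 8)
  rows 48-55 [x1,x2,x3=110]: 11111111  (ones: 8)
  rows 56-63 [x1,x2,x3=111]: 11001100  (ones: 4)
Count of 1-rows = 0+8+0+4+8+8+8+4 = 40

40


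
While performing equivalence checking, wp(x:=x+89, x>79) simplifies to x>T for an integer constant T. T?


Formula: wp(x:=E, P) = P[E/x] (substitute E for x in postcondition)
Step 1: Postcondition: x>79
Step 2: Substitute x+89 for x: x+89>79
Step 3: Solve for x: x > 79-89 = -10

-10


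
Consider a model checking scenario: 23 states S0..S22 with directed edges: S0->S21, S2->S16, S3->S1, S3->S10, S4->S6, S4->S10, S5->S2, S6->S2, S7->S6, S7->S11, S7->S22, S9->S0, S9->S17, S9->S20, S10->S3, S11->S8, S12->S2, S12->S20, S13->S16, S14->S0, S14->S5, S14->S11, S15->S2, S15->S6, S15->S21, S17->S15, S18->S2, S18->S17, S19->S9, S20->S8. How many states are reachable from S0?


BFS from S0:
  layer 0: {S0}
  layer 1: {S21}
Reachable set: {S0, S21}
Count = 2

2


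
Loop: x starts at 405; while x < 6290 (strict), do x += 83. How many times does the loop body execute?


Step 1: x goes from 405 toward 6290 by 83; the body runs while x<6290, so iterations = ceil((bound-start)/step)
Step 2: Distance=5885
Step 3: ceil(5885/83)=71

71


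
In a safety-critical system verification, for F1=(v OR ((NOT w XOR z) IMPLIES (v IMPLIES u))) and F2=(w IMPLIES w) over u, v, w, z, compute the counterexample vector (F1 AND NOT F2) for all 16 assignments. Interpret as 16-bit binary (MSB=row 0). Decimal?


F1 = (v OR ((NOT w XOR z) IMPLIES (v IMPLIES u)))
F2 = (w IMPLIES w)
Counterexample to F1=>F2 is where F1=1 and F2=0.
Evaluate each row (bits = u,v,w,z, MSB first):
  row 0 [0000]: F1=1 F2=1 -> F1&~F2 -> 0
  row 1 [0001]: F1=1 F2=1 -> F1&~F2 -> 0
  row 2 [0010]: F1=1 F2=1 -> F1&~F2 -> 0
  row 3 [0011]: F1=1 F2=1 -> F1&~F2 -> 0
  row 4 [0100]: F1=1 F2=1 -> F1&~F2 -> 0
  row 5 [0101]: F1=1 F2=1 -> F1&~F2 -> 0
  row 6 [0110]: F1=1 F2=1 -> F1&~F2 -> 0
  row 7 [0111]: F1=1 F2=1 -> F1&~F2 -> 0
  row 8 [1000]: F1=1 F2=1 -> F1&~F2 -> 0
  row 9 [1001]: F1=1 F2=1 -> F1&~F2 -> 0
  row 10 [1010]: F1=1 F2=1 -> F1&~F2 -> 0
  row 11 [1011]: F1=1 F2=1 -> F1&~F2 -> 0
  row 12 [1100]: F1=1 F2=1 -> F1&~F2 -> 0
  row 13 [1101]: F1=1 F2=1 -> F1&~F2 -> 0
  row 14 [1110]: F1=1 F2=1 -> F1&~F2 -> 0
  row 15 [1111]: F1=1 F2=1 -> F1&~F2 -> 0
Full result column, 4 rows per line (u,v fixed per line; w,z runs 00..11 left to right):
  rows 0-3 [u,v=00]: 0000  = hex 0
  rows 4-7 [u,v=01]: 0000  = hex 0
  rows 8-11 [u,v=10]: 0000  = hex 0
  rows 12-15 [u,v=11]: 0000  = hex 0
Counterexample vector (row 0 .. row 15) = 0000000000000000
Output column grouped in 4s = 0000 0000 0000 0000 = 0x0000
Convert to decimal digit by digit (value = value*16 + digit):
  0 -> 0
  0*16 + 0 = 0
  0*16 + 0 = 0
  0*16 + 0 = 0
Decimal = 0

0


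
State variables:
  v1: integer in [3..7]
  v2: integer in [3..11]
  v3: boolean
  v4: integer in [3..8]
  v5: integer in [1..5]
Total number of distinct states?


State space = product of domain sizes of all variables.
Domain sizes:
  v1 (integer in [3..7]): 5
  v2 (integer in [3..11]): 9
  v3 (boolean): 2
  v4 (integer in [3..8]): 6
  v5 (integer in [1..5]): 5
Product = 5 * 9 * 2 * 6 * 5 = 2700

2700


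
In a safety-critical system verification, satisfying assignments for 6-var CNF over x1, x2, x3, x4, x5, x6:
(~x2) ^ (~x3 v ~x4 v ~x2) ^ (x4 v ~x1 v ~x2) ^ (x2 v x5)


CNF with 4 clauses over 6 vars (64 assignments).
An assignment satisfies CNF iff every clause has >=1 true literal.
Check each row (bits = x1,x2,x3,x4,x5,x6; clause T/F shown):
  row 0 [000000]: clauses=TTTF -> 0
  row 1 [000001]: clauses=TTTF -> 0
  row 2 [000010]: clauses=TTTT -> 1
  row 3 [000011]: clauses=TTTT -> 1
  row 4 [000100]: clauses=TTTF -> 0
  (every remaining row is evaluated the same way; all 64 results are listed next)
Full result column, 8 rows per line (x1,x2,x3 fixed per line; x4,x5,x6 runs 000..111 left to right):
  rows 0-7 [x1,x2,x3=000]: 00110011  (ones: 4)
  rows 8-15 [x1,x2,x3=001]: 00110011  (ones: 4)
  rows 16-23 [x1,x2,x3=010]: 00000000  (ones: 0)
  rows 24-31 [x1,x2,x3=011]: 00000000  (ones: 0)
  rows 32-39 [x1,x2,x3=100]: 00110011  (ones: 4)
  rows 40-47 [x1,x2,x3=101]: 00110011  (ones: 4)
  rows 48-55 [x1,x2,x3=110]: 00000000  (ones: 0)
  rows 56-63 [x1,x2,x3=111]: 00000000  (ones: 0)
Satisfying assignments = 4+4+0+0+4+4+0+0 = 16

16


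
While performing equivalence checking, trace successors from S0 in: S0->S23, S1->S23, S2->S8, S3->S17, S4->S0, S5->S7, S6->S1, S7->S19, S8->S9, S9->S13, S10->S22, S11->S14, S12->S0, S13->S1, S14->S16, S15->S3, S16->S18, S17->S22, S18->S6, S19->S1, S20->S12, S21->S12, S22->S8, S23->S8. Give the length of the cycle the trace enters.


Trace from S0 until a state repeats:
  S0 -> S23 -> S8 -> S9 -> S13 -> S1 -> S23
S23 first seen at step 1, revisited at step 6.
Cycle length = 6 - 1 = 5

5


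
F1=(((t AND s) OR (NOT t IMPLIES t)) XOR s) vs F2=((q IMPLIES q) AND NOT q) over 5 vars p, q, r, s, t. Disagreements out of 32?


F1 = (((t AND s) OR (NOT t IMPLIES t)) XOR s)
F2 = ((q IMPLIES q) AND NOT q)
Evaluate both on each of 32 rows (bits = p,q,r,s,t):
  row 0 [00000]: F1=0 F2=1 (differ) -> 1
  row 1 [00001]: F1=1 F2=1 -> 0
  row 2 [00010]: F1=1 F2=1 -> 0
  row 3 [00011]: F1=0 F2=1 (differ) -> 1
  row 4 [00100]: F1=0 F2=1 (differ) -> 1
  row 5 [00101]: F1=1 F2=1 -> 0
  row 6 [00110]: F1=1 F2=1 -> 0
  row 7 [00111]: F1=0 F2=1 (differ) -> 1
  row 8 [01000]: F1=0 F2=0 -> 0
  row 9 [01001]: F1=1 F2=0 (differ) -> 1
  row 10 [01010]: F1=1 F2=0 (differ) -> 1
  row 11 [01011]: F1=0 F2=0 -> 0
  row 12 [01100]: F1=0 F2=0 -> 0
  row 13 [01101]: F1=1 F2=0 (differ) -> 1
  row 14 [01110]: F1=1 F2=0 (differ) -> 1
  row 15 [01111]: F1=0 F2=0 -> 0
  row 16 [10000]: F1=0 F2=1 (differ) -> 1
  row 17 [10001]: F1=1 F2=1 -> 0
  row 18 [10010]: F1=1 F2=1 -> 0
  row 19 [10011]: F1=0 F2=1 (differ) -> 1
  row 20 [10100]: F1=0 F2=1 (differ) -> 1
  row 21 [10101]: F1=1 F2=1 -> 0
  row 22 [10110]: F1=1 F2=1 -> 0
  row 23 [10111]: F1=0 F2=1 (differ) -> 1
  row 24 [11000]: F1=0 F2=0 -> 0
  row 25 [11001]: F1=1 F2=0 (differ) -> 1
  row 26 [11010]: F1=1 F2=0 (differ) -> 1
  row 27 [11011]: F1=0 F2=0 -> 0
  row 28 [11100]: F1=0 F2=0 -> 0
  row 29 [11101]: F1=1 F2=0 (differ) -> 1
  row 30 [11110]: F1=1 F2=0 (differ) -> 1
  row 31 [11111]: F1=0 F2=0 -> 0
Full result column, 8 rows per line (p,q fixed per line; r,s,t runs 000..111 left to right):
  rows 0-7 [p,q=00]: 10011001  (ones: 4)
  rows 8-15 [p,q=01]: 01100110  (ones: 4)
  rows 16-23 [p,q=10]: 10011001  (ones: 4)
  rows 24-31 [p,q=11]: 01100110  (ones: 4)
Disagreements = 4+4+4+4 = 16

16


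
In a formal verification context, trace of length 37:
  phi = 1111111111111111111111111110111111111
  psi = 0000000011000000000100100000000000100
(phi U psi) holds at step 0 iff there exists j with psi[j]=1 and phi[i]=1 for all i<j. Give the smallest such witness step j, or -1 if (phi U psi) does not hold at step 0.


(phi U psi) at 0: need smallest j with psi[j]=1 and phi[i]=1 for all i in [0,j).
Scan from step 0:
  step 0: phi=1, psi=0 -> continue
  step 1: phi=1, psi=0 -> continue
  step 2: phi=1, psi=0 -> continue
  step 3: phi=1, psi=0 -> continue
  step 8: psi=1 and phi held for [0,8) -> witness found
Witness step = 8

8


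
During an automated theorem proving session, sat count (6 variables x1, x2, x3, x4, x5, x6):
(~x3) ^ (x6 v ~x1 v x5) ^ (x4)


CNF with 3 clauses over 6 vars (64 assignments).
An assignment satisfies CNF iff every clause has >=1 true literal.
Check each row (bits = x1,x2,x3,x4,x5,x6; clause T/F shown):
  row 0 [000000]: clauses=TTF -> 0
  row 1 [000001]: clauses=TTF -> 0
  row 2 [000010]: clauses=TTF -> 0
  row 3 [000011]: clauses=TTF -> 0
  row 4 [000100]: clauses=TTT -> 1
  (every remaining row is evaluated the same way; all 64 results are listed next)
Full result column, 8 rows per line (x1,x2,x3 fixed per line; x4,x5,x6 runs 000..111 left to right):
  rows 0-7 [x1,x2,x3=000]: 00001111  (ones: 4)
  rows 8-15 [x1,x2,x3=001]: 00000000  (ones: 0)
  rows 16-23 [x1,x2,x3=010]: 00001111  (ones: 4)
  rows 24-31 [x1,x2,x3=011]: 00000000  (ones: 0)
  rows 32-39 [x1,x2,x3=100]: 00000111  (ones: 3)
  rows 40-47 [x1,x2,x3=101]: 00000000  (ones: 0)
  rows 48-55 [x1,x2,x3=110]: 00000111  (ones: 3)
  rows 56-63 [x1,x2,x3=111]: 00000000  (ones: 0)
Satisfying assignments = 4+0+4+0+3+0+3+0 = 14

14


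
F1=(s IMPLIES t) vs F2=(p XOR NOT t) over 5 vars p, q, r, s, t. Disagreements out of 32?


F1 = (s IMPLIES t)
F2 = (p XOR NOT t)
Evaluate both on each of 32 rows (bits = p,q,r,s,t):
  row 0 [00000]: F1=1 F2=1 -> 0
  row 1 [00001]: F1=1 F2=0 (differ) -> 1
  row 2 [00010]: F1=0 F2=1 (differ) -> 1
  row 3 [00011]: F1=1 F2=0 (differ) -> 1
  row 4 [00100]: F1=1 F2=1 -> 0
  row 5 [00101]: F1=1 F2=0 (differ) -> 1
  row 6 [00110]: F1=0 F2=1 (differ) -> 1
  row 7 [00111]: F1=1 F2=0 (differ) -> 1
  row 8 [01000]: F1=1 F2=1 -> 0
  row 9 [01001]: F1=1 F2=0 (differ) -> 1
  row 10 [01010]: F1=0 F2=1 (differ) -> 1
  row 11 [01011]: F1=1 F2=0 (differ) -> 1
  row 12 [01100]: F1=1 F2=1 -> 0
  row 13 [01101]: F1=1 F2=0 (differ) -> 1
  row 14 [01110]: F1=0 F2=1 (differ) -> 1
  row 15 [01111]: F1=1 F2=0 (differ) -> 1
  row 16 [10000]: F1=1 F2=0 (differ) -> 1
  row 17 [10001]: F1=1 F2=1 -> 0
  row 18 [10010]: F1=0 F2=0 -> 0
  row 19 [10011]: F1=1 F2=1 -> 0
  row 20 [10100]: F1=1 F2=0 (differ) -> 1
  row 21 [10101]: F1=1 F2=1 -> 0
  row 22 [10110]: F1=0 F2=0 -> 0
  row 23 [10111]: F1=1 F2=1 -> 0
  row 24 [11000]: F1=1 F2=0 (differ) -> 1
  row 25 [11001]: F1=1 F2=1 -> 0
  row 26 [11010]: F1=0 F2=0 -> 0
  row 27 [11011]: F1=1 F2=1 -> 0
  row 28 [11100]: F1=1 F2=0 (differ) -> 1
  row 29 [11101]: F1=1 F2=1 -> 0
  row 30 [11110]: F1=0 F2=0 -> 0
  row 31 [11111]: F1=1 F2=1 -> 0
Full result column, 8 rows per line (p,q fixed per line; r,s,t runs 000..111 left to right):
  rows 0-7 [p,q=00]: 01110111  (ones: 6)
  rows 8-15 [p,q=01]: 01110111  (ones: 6)
  rows 16-23 [p,q=10]: 10001000  (ones: 2)
  rows 24-31 [p,q=11]: 10001000  (ones: 2)
Disagreements = 6+6+2+2 = 16

16


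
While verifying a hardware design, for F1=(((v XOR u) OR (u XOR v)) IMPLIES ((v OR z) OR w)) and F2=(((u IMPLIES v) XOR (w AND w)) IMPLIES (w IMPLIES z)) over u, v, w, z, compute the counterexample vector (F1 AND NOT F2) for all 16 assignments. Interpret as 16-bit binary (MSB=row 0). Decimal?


F1 = (((v XOR u) OR (u XOR v)) IMPLIES ((v OR z) OR w))
F2 = (((u IMPLIES v) XOR (w AND w)) IMPLIES (w IMPLIES z))
Counterexample to F1=>F2 is where F1=1 and F2=0.
Evaluate each row (bits = u,v,w,z, MSB first):
  row 0 [0000]: F1=1 F2=1 -> F1&~F2 -> 0
  row 1 [0001]: F1=1 F2=1 -> F1&~F2 -> 0
  row 2 [0010]: F1=1 F2=1 -> F1&~F2 -> 0
  row 3 [0011]: F1=1 F2=1 -> F1&~F2 -> 0
  row 4 [0100]: F1=1 F2=1 -> F1&~F2 -> 0
  row 5 [0101]: F1=1 F2=1 -> F1&~F2 -> 0
  row 6 [0110]: F1=1 F2=1 -> F1&~F2 -> 0
  row 7 [0111]: F1=1 F2=1 -> F1&~F2 -> 0
  row 8 [1000]: F1=0 F2=1 -> F1&~F2 -> 0
  row 9 [1001]: F1=1 F2=1 -> F1&~F2 -> 0
  row 10 [1010]: F1=1 F2=0 -> F1&~F2 -> 1
  row 11 [1011]: F1=1 F2=1 -> F1&~F2 -> 0
  row 12 [1100]: F1=1 F2=1 -> F1&~F2 -> 0
  row 13 [1101]: F1=1 F2=1 -> F1&~F2 -> 0
  row 14 [1110]: F1=1 F2=1 -> F1&~F2 -> 0
  row 15 [1111]: F1=1 F2=1 -> F1&~F2 -> 0
Full result column, 4 rows per line (u,v fixed per line; w,z runs 00..11 left to right):
  rows 0-3 [u,v=00]: 0000  = hex 0
  rows 4-7 [u,v=01]: 0000  = hex 0
  rows 8-11 [u,v=10]: 0010  = hex 2
  rows 12-15 [u,v=11]: 0000  = hex 0
Counterexample vector (row 0 .. row 15) = 0000000000100000
Output column grouped in 4s = 0000 0000 0010 0000 = 0x0020
Convert to decimal digit by digit (value = value*16 + digit):
  0 -> 0
  0*16 + 0 = 0
  0*16 + 2 = 2
  2*16 + 0 = 32
Decimal = 32

32


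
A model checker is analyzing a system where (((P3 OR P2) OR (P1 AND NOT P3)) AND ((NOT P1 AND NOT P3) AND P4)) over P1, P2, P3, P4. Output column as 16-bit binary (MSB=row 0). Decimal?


Formula: (((P3 OR P2) OR (P1 AND NOT P3)) AND ((NOT P1 AND NOT P3) AND P4)) over P1, P2, P3, P4 (16 rows)
Evaluate each row (bits = P1,P2,P3,P4, MSB first):
  row 0 [0000]: (((0 OR 0) OR (0 AND NOT 0)) AND ((NOT 0 AND NOT 0) AND 0)) -> 0
  row 1 [0001]: (((0 OR 0) OR (0 AND NOT 0)) AND ((NOT 0 AND NOT 0) AND 1)) -> 0
  row 2 [0010]: (((1 OR 0) OR (0 AND NOT 1)) AND ((NOT 0 AND NOT 1) AND 0)) -> 0
  row 3 [0011]: (((1 OR 0) OR (0 AND NOT 1)) AND ((NOT 0 AND NOT 1) AND 1)) -> 0
  row 4 [0100]: (((0 OR 1) OR (0 AND NOT 0)) AND ((NOT 0 AND NOT 0) AND 0)) -> 0
  row 5 [0101]: (((0 OR 1) OR (0 AND NOT 0)) AND ((NOT 0 AND NOT 0) AND 1)) -> 1
  row 6 [0110]: (((1 OR 1) OR (0 AND NOT 1)) AND ((NOT 0 AND NOT 1) AND 0)) -> 0
  row 7 [0111]: (((1 OR 1) OR (0 AND NOT 1)) AND ((NOT 0 AND NOT 1) AND 1)) -> 0
  row 8 [1000]: (((0 OR 0) OR (1 AND NOT 0)) AND ((NOT 1 AND NOT 0) AND 0)) -> 0
  row 9 [1001]: (((0 OR 0) OR (1 AND NOT 0)) AND ((NOT 1 AND NOT 0) AND 1)) -> 0
  row 10 [1010]: (((1 OR 0) OR (1 AND NOT 1)) AND ((NOT 1 AND NOT 1) AND 0)) -> 0
  row 11 [1011]: (((1 OR 0) OR (1 AND NOT 1)) AND ((NOT 1 AND NOT 1) AND 1)) -> 0
  row 12 [1100]: (((0 OR 1) OR (1 AND NOT 0)) AND ((NOT 1 AND NOT 0) AND 0)) -> 0
  row 13 [1101]: (((0 OR 1) OR (1 AND NOT 0)) AND ((NOT 1 AND NOT 0) AND 1)) -> 0
  row 14 [1110]: (((1 OR 1) OR (1 AND NOT 1)) AND ((NOT 1 AND NOT 1) AND 0)) -> 0
  row 15 [1111]: (((1 OR 1) OR (1 AND NOT 1)) AND ((NOT 1 AND NOT 1) AND 1)) -> 0
Full result column, 4 rows per line (P1,P2 fixed per line; P3,P4 runs 00..11 left to right):
  rows 0-3 [P1,P2=00]: 0000  = hex 0
  rows 4-7 [P1,P2=01]: 0100  = hex 4
  rows 8-11 [P1,P2=10]: 0000  = hex 0
  rows 12-15 [P1,P2=11]: 0000  = hex 0
Output column (row 0 .. row 15) = 0000010000000000
Output column grouped in 4s = 0000 0100 0000 0000 = 0x0400
Convert to decimal digit by digit (value = value*16 + digit):
  0 -> 0
  0*16 + 4 = 4
  4*16 + 0 = 64
  64*16 + 0 = 1024
Decimal = 1024

1024


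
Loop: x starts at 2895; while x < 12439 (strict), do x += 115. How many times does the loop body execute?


Step 1: x goes from 2895 toward 12439 by 115; the body runs while x<12439, so iterations = ceil((bound-start)/step)
Step 2: Distance=9544
Step 3: ceil(9544/115)=83

83


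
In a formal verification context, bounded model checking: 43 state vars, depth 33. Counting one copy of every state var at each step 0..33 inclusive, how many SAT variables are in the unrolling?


BMC unrolls to depth k, creating one copy of each state var for steps 0..k.
Step count = 33 + 1 = 34 (steps 0 through 33)
Vars per step = 43
Total = 43 * 34 = 1462

1462


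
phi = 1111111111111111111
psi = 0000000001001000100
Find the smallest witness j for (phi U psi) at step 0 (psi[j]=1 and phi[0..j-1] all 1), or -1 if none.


(phi U psi) at 0: need smallest j with psi[j]=1 and phi[i]=1 for all i in [0,j).
Scan from step 0:
  step 0: phi=1, psi=0 -> continue
  step 1: phi=1, psi=0 -> continue
  step 2: phi=1, psi=0 -> continue
  step 3: phi=1, psi=0 -> continue
  step 9: psi=1 and phi held for [0,9) -> witness found
Witness step = 9

9


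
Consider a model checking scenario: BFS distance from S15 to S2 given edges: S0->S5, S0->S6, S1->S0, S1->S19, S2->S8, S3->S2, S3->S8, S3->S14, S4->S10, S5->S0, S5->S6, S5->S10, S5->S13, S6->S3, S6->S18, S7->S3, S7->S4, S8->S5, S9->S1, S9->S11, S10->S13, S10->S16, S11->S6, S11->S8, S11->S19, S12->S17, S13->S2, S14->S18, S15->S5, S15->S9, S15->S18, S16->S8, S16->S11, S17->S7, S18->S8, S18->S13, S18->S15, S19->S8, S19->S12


BFS layer-by-layer from S15:
  dist 0: {S15}
  dist 1: {S5, S9, S18}
  dist 2: {S0, S1, S6, S8, S10, S11, S13}
  dist 3: {S2, S3, S16, S19}
  -> S2 reached at distance 3
Shortest path length = 3

3


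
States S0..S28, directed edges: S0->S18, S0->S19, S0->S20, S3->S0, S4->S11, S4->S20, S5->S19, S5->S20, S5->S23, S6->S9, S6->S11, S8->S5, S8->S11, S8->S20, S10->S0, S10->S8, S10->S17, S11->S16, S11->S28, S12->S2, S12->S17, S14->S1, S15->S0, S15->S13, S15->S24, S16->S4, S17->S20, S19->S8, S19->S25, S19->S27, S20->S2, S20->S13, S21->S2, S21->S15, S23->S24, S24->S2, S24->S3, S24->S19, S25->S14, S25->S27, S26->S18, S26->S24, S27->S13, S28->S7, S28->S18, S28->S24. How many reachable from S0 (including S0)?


BFS from S0:
  layer 0: {S0}
  layer 1: {S18, S19, S20}
  layer 2: {S2, S8, S13, S25, S27}
  layer 3: {S5, S11, S14}
  layer 4: {S1, S16, S23, S28}
  layer 5: {S4, S7, S24}
  layer 6: {S3}
Reachable set: {S0, S1, S2, S3, S4, S5, S7, S8, S11, S13, S14, S16, S18, S19, S20, S23, S24, S25, S27, S28}
Count = 20

20


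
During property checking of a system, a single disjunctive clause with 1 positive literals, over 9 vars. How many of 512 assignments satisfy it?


Step 1: Total=2^9=512
Step 2: Unsat when all 1 false: 2^8=256
Step 3: Sat=512-256=256

256


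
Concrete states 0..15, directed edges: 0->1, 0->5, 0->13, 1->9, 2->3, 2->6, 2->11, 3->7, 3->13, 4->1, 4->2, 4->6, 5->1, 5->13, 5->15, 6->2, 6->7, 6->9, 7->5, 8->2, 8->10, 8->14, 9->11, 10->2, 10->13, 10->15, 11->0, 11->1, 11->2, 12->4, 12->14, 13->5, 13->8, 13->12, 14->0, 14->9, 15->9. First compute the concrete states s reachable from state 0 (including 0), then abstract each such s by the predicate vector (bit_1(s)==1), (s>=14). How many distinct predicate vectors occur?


BFS from 0:
Concrete reachable: {0, 1, 2, 3, 4, 5, 6, 7, 8, 9, 10, 11, 12, 13, 14, 15}
Abstract via predicates (bit_1(s)==1), (s>=14):
  (0,0) <- {0, 1, 4, 5, 8, 9, 12, 13}
  (1,0) <- {2, 3, 6, 7, 10, 11}
  (1,1) <- {14, 15}
Distinct abstract states = 3

3


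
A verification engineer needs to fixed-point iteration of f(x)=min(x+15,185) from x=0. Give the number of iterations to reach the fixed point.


Step 1: x=0, cap=185, increment=15
Step 2: x grows by 15 each step until capped at 185; fixed point is x=185
Step 3: iterations = ceil(185/15) = 13

13


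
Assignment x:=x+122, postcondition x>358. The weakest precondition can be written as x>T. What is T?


Formula: wp(x:=E, P) = P[E/x] (substitute E for x in postcondition)
Step 1: Postcondition: x>358
Step 2: Substitute x+122 for x: x+122>358
Step 3: Solve for x: x > 358-122 = 236

236


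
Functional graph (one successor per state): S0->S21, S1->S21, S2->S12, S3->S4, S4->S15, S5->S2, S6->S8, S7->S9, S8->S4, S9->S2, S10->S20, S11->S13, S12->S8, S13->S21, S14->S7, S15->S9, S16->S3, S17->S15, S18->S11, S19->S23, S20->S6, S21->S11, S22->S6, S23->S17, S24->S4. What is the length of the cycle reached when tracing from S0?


Trace from S0 until a state repeats:
  S0 -> S21 -> S11 -> S13 -> S21
S21 first seen at step 1, revisited at step 4.
Cycle length = 4 - 1 = 3

3


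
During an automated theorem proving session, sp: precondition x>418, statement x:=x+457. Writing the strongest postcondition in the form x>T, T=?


Formula: sp(P, x:=E) = exists old_x. (x = E[old_x/x]) AND P[old_x/x] (old_x is the value of x before the assignment; eliminate old_x by solving x = E[old_x/x] for old_x)
Step 1: Precondition P: x>418, i.e. old_x > 418
Step 2: Assignment gives x = old_x + 457, so old_x = x - 457
Step 3: Substitute into P: x - 457 > 418
Step 4: Simplify: x > 418+457 = 875

875


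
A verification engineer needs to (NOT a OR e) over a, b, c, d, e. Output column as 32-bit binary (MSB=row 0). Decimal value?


Formula: (NOT a OR e) over a, b, c, d, e (32 rows)
Evaluate each row (bits = a,b,c,d,e, MSB first):
  row 0 [00000]: (NOT 0 OR 0) -> 1
  row 1 [00001]: (NOT 0 OR 1) -> 1
  row 2 [00010]: (NOT 0 OR 0) -> 1
  row 3 [00011]: (NOT 0 OR 1) -> 1
  row 4 [00100]: (NOT 0 OR 0) -> 1
  row 5 [00101]: (NOT 0 OR 1) -> 1
  row 6 [00110]: (NOT 0 OR 0) -> 1
  row 7 [00111]: (NOT 0 OR 1) -> 1
  row 8 [01000]: (NOT 0 OR 0) -> 1
  row 9 [01001]: (NOT 0 OR 1) -> 1
  row 10 [01010]: (NOT 0 OR 0) -> 1
  row 11 [01011]: (NOT 0 OR 1) -> 1
  row 12 [01100]: (NOT 0 OR 0) -> 1
  row 13 [01101]: (NOT 0 OR 1) -> 1
  row 14 [01110]: (NOT 0 OR 0) -> 1
  row 15 [01111]: (NOT 0 OR 1) -> 1
  row 16 [10000]: (NOT 1 OR 0) -> 0
  row 17 [10001]: (NOT 1 OR 1) -> 1
  row 18 [10010]: (NOT 1 OR 0) -> 0
  row 19 [10011]: (NOT 1 OR 1) -> 1
  row 20 [10100]: (NOT 1 OR 0) -> 0
  row 21 [10101]: (NOT 1 OR 1) -> 1
  row 22 [10110]: (NOT 1 OR 0) -> 0
  row 23 [10111]: (NOT 1 OR 1) -> 1
  row 24 [11000]: (NOT 1 OR 0) -> 0
  row 25 [11001]: (NOT 1 OR 1) -> 1
  row 26 [11010]: (NOT 1 OR 0) -> 0
  row 27 [11011]: (NOT 1 OR 1) -> 1
  row 28 [11100]: (NOT 1 OR 0) -> 0
  row 29 [11101]: (NOT 1 OR 1) -> 1
  row 30 [11110]: (NOT 1 OR 0) -> 0
  row 31 [11111]: (NOT 1 OR 1) -> 1
Full result column, 4 rows per line (a,b,c fixed per line; d,e runs 00..11 left to right):
  rows 0-3 [a,b,c=000]: 1111  = hex F
  rows 4-7 [a,b,c=001]: 1111  = hex F
  rows 8-11 [a,b,c=010]: 1111  = hex F
  rows 12-15 [a,b,c=011]: 1111  = hex F
  rows 16-19 [a,b,c=100]: 0101  = hex 5
  rows 20-23 [a,b,c=101]: 0101  = hex 5
  rows 24-27 [a,b,c=110]: 0101  = hex 5
  rows 28-31 [a,b,c=111]: 0101  = hex 5
Output column (row 0 .. row 31) = 11111111111111110101010101010101
Output column grouped in 4s = 1111 1111 1111 1111 0101 0101 0101 0101 = 0xFFFF5555
Convert to decimal digit by digit (value = value*16 + digit):
  F -> 15
  15*16 + 15 (F) = 255
  255*16 + 15 (F) = 4095
  4095*16 + 15 (F) = 65535
  65535*16 + 5 = 1048565
  1048565*16 + 5 = 16777045
  16777045*16 + 5 = 268432725
  268432725*16 + 5 = 4294923605
Decimal = 4294923605

4294923605


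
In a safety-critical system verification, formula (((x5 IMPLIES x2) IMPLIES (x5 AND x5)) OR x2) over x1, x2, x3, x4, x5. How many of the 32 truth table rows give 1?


Formula: (((x5 IMPLIES x2) IMPLIES (x5 AND x5)) OR x2) over 5 vars (32 rows)
Evaluate each row (x1, x2, x3, x4, x5 as bits, MSB first):
  row 0 [00000]: (((0 IMPLIES 0) IMPLIES (0 AND 0)) OR 0) -> 0
  row 1 [00001]: (((1 IMPLIES 0) IMPLIES (1 AND 1)) OR 0) -> 1
  row 2 [00010]: (((0 IMPLIES 0) IMPLIES (0 AND 0)) OR 0) -> 0
  row 3 [00011]: (((1 IMPLIES 0) IMPLIES (1 AND 1)) OR 0) -> 1
  row 4 [00100]: (((0 IMPLIES 0) IMPLIES (0 AND 0)) OR 0) -> 0
  row 5 [00101]: (((1 IMPLIES 0) IMPLIES (1 AND 1)) OR 0) -> 1
  row 6 [00110]: (((0 IMPLIES 0) IMPLIES (0 AND 0)) OR 0) -> 0
  row 7 [00111]: (((1 IMPLIES 0) IMPLIES (1 AND 1)) OR 0) -> 1
  row 8 [01000]: (((0 IMPLIES 1) IMPLIES (0 AND 0)) OR 1) -> 1
  row 9 [01001]: (((1 IMPLIES 1) IMPLIES (1 AND 1)) OR 1) -> 1
  row 10 [01010]: (((0 IMPLIES 1) IMPLIES (0 AND 0)) OR 1) -> 1
  row 11 [01011]: (((1 IMPLIES 1) IMPLIES (1 AND 1)) OR 1) -> 1
  row 12 [01100]: (((0 IMPLIES 1) IMPLIES (0 AND 0)) OR 1) -> 1
  row 13 [01101]: (((1 IMPLIES 1) IMPLIES (1 AND 1)) OR 1) -> 1
  row 14 [01110]: (((0 IMPLIES 1) IMPLIES (0 AND 0)) OR 1) -> 1
  row 15 [01111]: (((1 IMPLIES 1) IMPLIES (1 AND 1)) OR 1) -> 1
  row 16 [10000]: (((0 IMPLIES 0) IMPLIES (0 AND 0)) OR 0) -> 0
  row 17 [10001]: (((1 IMPLIES 0) IMPLIES (1 AND 1)) OR 0) -> 1
  row 18 [10010]: (((0 IMPLIES 0) IMPLIES (0 AND 0)) OR 0) -> 0
  row 19 [10011]: (((1 IMPLIES 0) IMPLIES (1 AND 1)) OR 0) -> 1
  row 20 [10100]: (((0 IMPLIES 0) IMPLIES (0 AND 0)) OR 0) -> 0
  row 21 [10101]: (((1 IMPLIES 0) IMPLIES (1 AND 1)) OR 0) -> 1
  row 22 [10110]: (((0 IMPLIES 0) IMPLIES (0 AND 0)) OR 0) -> 0
  row 23 [10111]: (((1 IMPLIES 0) IMPLIES (1 AND 1)) OR 0) -> 1
  row 24 [11000]: (((0 IMPLIES 1) IMPLIES (0 AND 0)) OR 1) -> 1
  row 25 [11001]: (((1 IMPLIES 1) IMPLIES (1 AND 1)) OR 1) -> 1
  row 26 [11010]: (((0 IMPLIES 1) IMPLIES (0 AND 0)) OR 1) -> 1
  row 27 [11011]: (((1 IMPLIES 1) IMPLIES (1 AND 1)) OR 1) -> 1
  row 28 [11100]: (((0 IMPLIES 1) IMPLIES (0 AND 0)) OR 1) -> 1
  row 29 [11101]: (((1 IMPLIES 1) IMPLIES (1 AND 1)) OR 1) -> 1
  row 30 [11110]: (((0 IMPLIES 1) IMPLIES (0 AND 0)) OR 1) -> 1
  row 31 [11111]: (((1 IMPLIES 1) IMPLIES (1 AND 1)) OR 1) -> 1
Full result column, 8 rows per line (x1,x2 fixed per line; x3,x4,x5 runs 000..111 left to right):
  rows 0-7 [x1,x2=00]: 01010101  (ones: 4)
  rows 8-15 [x1,x2=01]: 11111111  (ones: 8)
  rows 16-23 [x1,x2=10]: 01010101  (ones: 4)
  rows 24-31 [x1,x2=11]: 11111111  (ones: 8)
Count of 1-rows = 4+8+4+8 = 24

24


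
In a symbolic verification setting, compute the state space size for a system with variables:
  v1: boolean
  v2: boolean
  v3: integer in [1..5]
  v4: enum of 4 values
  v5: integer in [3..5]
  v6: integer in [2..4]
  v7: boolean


State space = product of domain sizes of all variables.
Domain sizes:
  v1 (boolean): 2
  v2 (boolean): 2
  v3 (integer in [1..5]): 5
  v4 (enum of 4 values): 4
  v5 (integer in [3..5]): 3
  v6 (integer in [2..4]): 3
  v7 (boolean): 2
Product = 2 * 2 * 5 * 4 * 3 * 3 * 2 = 1440

1440


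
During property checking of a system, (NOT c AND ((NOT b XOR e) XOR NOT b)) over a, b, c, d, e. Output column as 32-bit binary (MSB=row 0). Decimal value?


Formula: (NOT c AND ((NOT b XOR e) XOR NOT b)) over a, b, c, d, e (32 rows)
Evaluate each row (bits = a,b,c,d,e, MSB first):
  row 0 [00000]: (NOT 0 AND ((NOT 0 XOR 0) XOR NOT 0)) -> 0
  row 1 [00001]: (NOT 0 AND ((NOT 0 XOR 1) XOR NOT 0)) -> 1
  row 2 [00010]: (NOT 0 AND ((NOT 0 XOR 0) XOR NOT 0)) -> 0
  row 3 [00011]: (NOT 0 AND ((NOT 0 XOR 1) XOR NOT 0)) -> 1
  row 4 [00100]: (NOT 1 AND ((NOT 0 XOR 0) XOR NOT 0)) -> 0
  row 5 [00101]: (NOT 1 AND ((NOT 0 XOR 1) XOR NOT 0)) -> 0
  row 6 [00110]: (NOT 1 AND ((NOT 0 XOR 0) XOR NOT 0)) -> 0
  row 7 [00111]: (NOT 1 AND ((NOT 0 XOR 1) XOR NOT 0)) -> 0
  row 8 [01000]: (NOT 0 AND ((NOT 1 XOR 0) XOR NOT 1)) -> 0
  row 9 [01001]: (NOT 0 AND ((NOT 1 XOR 1) XOR NOT 1)) -> 1
  row 10 [01010]: (NOT 0 AND ((NOT 1 XOR 0) XOR NOT 1)) -> 0
  row 11 [01011]: (NOT 0 AND ((NOT 1 XOR 1) XOR NOT 1)) -> 1
  row 12 [01100]: (NOT 1 AND ((NOT 1 XOR 0) XOR NOT 1)) -> 0
  row 13 [01101]: (NOT 1 AND ((NOT 1 XOR 1) XOR NOT 1)) -> 0
  row 14 [01110]: (NOT 1 AND ((NOT 1 XOR 0) XOR NOT 1)) -> 0
  row 15 [01111]: (NOT 1 AND ((NOT 1 XOR 1) XOR NOT 1)) -> 0
  row 16 [10000]: (NOT 0 AND ((NOT 0 XOR 0) XOR NOT 0)) -> 0
  row 17 [10001]: (NOT 0 AND ((NOT 0 XOR 1) XOR NOT 0)) -> 1
  row 18 [10010]: (NOT 0 AND ((NOT 0 XOR 0) XOR NOT 0)) -> 0
  row 19 [10011]: (NOT 0 AND ((NOT 0 XOR 1) XOR NOT 0)) -> 1
  row 20 [10100]: (NOT 1 AND ((NOT 0 XOR 0) XOR NOT 0)) -> 0
  row 21 [10101]: (NOT 1 AND ((NOT 0 XOR 1) XOR NOT 0)) -> 0
  row 22 [10110]: (NOT 1 AND ((NOT 0 XOR 0) XOR NOT 0)) -> 0
  row 23 [10111]: (NOT 1 AND ((NOT 0 XOR 1) XOR NOT 0)) -> 0
  row 24 [11000]: (NOT 0 AND ((NOT 1 XOR 0) XOR NOT 1)) -> 0
  row 25 [11001]: (NOT 0 AND ((NOT 1 XOR 1) XOR NOT 1)) -> 1
  row 26 [11010]: (NOT 0 AND ((NOT 1 XOR 0) XOR NOT 1)) -> 0
  row 27 [11011]: (NOT 0 AND ((NOT 1 XOR 1) XOR NOT 1)) -> 1
  row 28 [11100]: (NOT 1 AND ((NOT 1 XOR 0) XOR NOT 1)) -> 0
  row 29 [11101]: (NOT 1 AND ((NOT 1 XOR 1) XOR NOT 1)) -> 0
  row 30 [11110]: (NOT 1 AND ((NOT 1 XOR 0) XOR NOT 1)) -> 0
  row 31 [11111]: (NOT 1 AND ((NOT 1 XOR 1) XOR NOT 1)) -> 0
Full result column, 4 rows per line (a,b,c fixed per line; d,e runs 00..11 left to right):
  rows 0-3 [a,b,c=000]: 0101  = hex 5
  rows 4-7 [a,b,c=001]: 0000  = hex 0
  rows 8-11 [a,b,c=010]: 0101  = hex 5
  rows 12-15 [a,b,c=011]: 0000  = hex 0
  rows 16-19 [a,b,c=100]: 0101  = hex 5
  rows 20-23 [a,b,c=101]: 0000  = hex 0
  rows 24-27 [a,b,c=110]: 0101  = hex 5
  rows 28-31 [a,b,c=111]: 0000  = hex 0
Output column (row 0 .. row 31) = 01010000010100000101000001010000
Output column grouped in 4s = 0101 0000 0101 0000 0101 0000 0101 0000 = 0x50505050
Convert to decimal digit by digit (value = value*16 + digit):
  5 -> 5
  5*16 + 0 = 80
  80*16 + 5 = 1285
  1285*16 + 0 = 20560
  20560*16 + 5 = 328965
  328965*16 + 0 = 5263440
  5263440*16 + 5 = 84215045
  84215045*16 + 0 = 1347440720
Decimal = 1347440720

1347440720


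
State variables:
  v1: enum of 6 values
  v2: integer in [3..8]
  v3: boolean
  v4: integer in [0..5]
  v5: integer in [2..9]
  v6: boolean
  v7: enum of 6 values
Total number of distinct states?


State space = product of domain sizes of all variables.
Domain sizes:
  v1 (enum of 6 values): 6
  v2 (integer in [3..8]): 6
  v3 (boolean): 2
  v4 (integer in [0..5]): 6
  v5 (integer in [2..9]): 8
  v6 (boolean): 2
  v7 (enum of 6 values): 6
Product = 6 * 6 * 2 * 6 * 8 * 2 * 6 = 41472

41472


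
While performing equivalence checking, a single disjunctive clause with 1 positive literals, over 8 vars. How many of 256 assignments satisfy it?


Step 1: Total=2^8=256
Step 2: Unsat when all 1 false: 2^7=128
Step 3: Sat=256-128=128

128


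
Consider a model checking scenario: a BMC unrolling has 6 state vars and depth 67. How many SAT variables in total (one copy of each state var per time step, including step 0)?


BMC unrolls to depth k, creating one copy of each state var for steps 0..k.
Step count = 67 + 1 = 68 (steps 0 through 67)
Vars per step = 6
Total = 6 * 68 = 408

408


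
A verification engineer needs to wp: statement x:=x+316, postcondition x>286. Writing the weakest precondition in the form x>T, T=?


Formula: wp(x:=E, P) = P[E/x] (substitute E for x in postcondition)
Step 1: Postcondition: x>286
Step 2: Substitute x+316 for x: x+316>286
Step 3: Solve for x: x > 286-316 = -30

-30


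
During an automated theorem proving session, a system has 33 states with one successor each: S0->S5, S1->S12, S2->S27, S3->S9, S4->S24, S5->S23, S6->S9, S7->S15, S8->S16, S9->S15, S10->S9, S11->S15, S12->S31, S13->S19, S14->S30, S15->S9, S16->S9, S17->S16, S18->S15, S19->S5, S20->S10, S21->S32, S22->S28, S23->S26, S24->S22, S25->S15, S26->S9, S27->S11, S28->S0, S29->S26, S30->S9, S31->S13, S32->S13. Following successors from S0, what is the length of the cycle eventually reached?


Trace from S0 until a state repeats:
  S0 -> S5 -> S23 -> S26 -> S9 -> S15 -> S9
S9 first seen at step 4, revisited at step 6.
Cycle length = 6 - 4 = 2

2


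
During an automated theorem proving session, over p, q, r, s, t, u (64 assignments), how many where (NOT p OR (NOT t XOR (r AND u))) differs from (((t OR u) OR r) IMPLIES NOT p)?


F1 = (NOT p OR (NOT t XOR (r AND u)))
F2 = (((t OR u) OR r) IMPLIES NOT p)
Evaluate both on each of 64 rows (bits = p,q,r,s,t,u):
  row 0 [000000]: F1=1 F2=1 -> 0
  row 1 [000001]: F1=1 F2=1 -> 0
  row 2 [000010]: F1=1 F2=1 -> 0
  row 3 [000011]: F1=1 F2=1 -> 0
  row 4 [000100]: F1=1 F2=1 -> 0
  (every remaining row is evaluated the same way; all 64 results are listed next)
Full result column, 8 rows per line (p,q,r fixed per line; s,t,u runs 000..111 left to right):
  rows 0-7 [p,q,r=000]: 00000000  (ones: 0)
  rows 8-15 [p,q,r=001]: 00000000  (ones: 0)
  rows 16-23 [p,q,r=010]: 00000000  (ones: 0)
  rows 24-31 [p,q,r=011]: 00000000  (ones: 0)
  rows 32-39 [p,q,r=100]: 01000100  (ones: 2)
  rows 40-47 [p,q,r=101]: 10011001  (ones: 4)
  rows 48-55 [p,q,r=110]: 01000100  (ones: 2)
  rows 56-63 [p,q,r=111]: 10011001  (ones: 4)
Disagreements = 0+0+0+0+2+4+2+4 = 12

12


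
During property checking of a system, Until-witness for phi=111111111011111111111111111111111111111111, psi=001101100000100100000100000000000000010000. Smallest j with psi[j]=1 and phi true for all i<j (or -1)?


(phi U psi) at 0: need smallest j with psi[j]=1 and phi[i]=1 for all i in [0,j).
Scan from step 0:
  step 0: phi=1, psi=0 -> continue
  step 1: phi=1, psi=0 -> continue
  step 2: psi=1 and phi held for [0,2) -> witness found
Witness step = 2

2


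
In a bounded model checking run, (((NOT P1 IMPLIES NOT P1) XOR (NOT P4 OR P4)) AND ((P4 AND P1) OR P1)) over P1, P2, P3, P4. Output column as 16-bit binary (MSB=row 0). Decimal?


Formula: (((NOT P1 IMPLIES NOT P1) XOR (NOT P4 OR P4)) AND ((P4 AND P1) OR P1)) over P1, P2, P3, P4 (16 rows)
Evaluate each row (bits = P1,P2,P3,P4, MSB first):
  row 0 [0000]: (((NOT 0 IMPLIES NOT 0) XOR (NOT 0 OR 0)) AND ((0 AND 0) OR 0)) -> 0
  row 1 [0001]: (((NOT 0 IMPLIES NOT 0) XOR (NOT 1 OR 1)) AND ((1 AND 0) OR 0)) -> 0
  row 2 [0010]: (((NOT 0 IMPLIES NOT 0) XOR (NOT 0 OR 0)) AND ((0 AND 0) OR 0)) -> 0
  row 3 [0011]: (((NOT 0 IMPLIES NOT 0) XOR (NOT 1 OR 1)) AND ((1 AND 0) OR 0)) -> 0
  row 4 [0100]: (((NOT 0 IMPLIES NOT 0) XOR (NOT 0 OR 0)) AND ((0 AND 0) OR 0)) -> 0
  row 5 [0101]: (((NOT 0 IMPLIES NOT 0) XOR (NOT 1 OR 1)) AND ((1 AND 0) OR 0)) -> 0
  row 6 [0110]: (((NOT 0 IMPLIES NOT 0) XOR (NOT 0 OR 0)) AND ((0 AND 0) OR 0)) -> 0
  row 7 [0111]: (((NOT 0 IMPLIES NOT 0) XOR (NOT 1 OR 1)) AND ((1 AND 0) OR 0)) -> 0
  row 8 [1000]: (((NOT 1 IMPLIES NOT 1) XOR (NOT 0 OR 0)) AND ((0 AND 1) OR 1)) -> 0
  row 9 [1001]: (((NOT 1 IMPLIES NOT 1) XOR (NOT 1 OR 1)) AND ((1 AND 1) OR 1)) -> 0
  row 10 [1010]: (((NOT 1 IMPLIES NOT 1) XOR (NOT 0 OR 0)) AND ((0 AND 1) OR 1)) -> 0
  row 11 [1011]: (((NOT 1 IMPLIES NOT 1) XOR (NOT 1 OR 1)) AND ((1 AND 1) OR 1)) -> 0
  row 12 [1100]: (((NOT 1 IMPLIES NOT 1) XOR (NOT 0 OR 0)) AND ((0 AND 1) OR 1)) -> 0
  row 13 [1101]: (((NOT 1 IMPLIES NOT 1) XOR (NOT 1 OR 1)) AND ((1 AND 1) OR 1)) -> 0
  row 14 [1110]: (((NOT 1 IMPLIES NOT 1) XOR (NOT 0 OR 0)) AND ((0 AND 1) OR 1)) -> 0
  row 15 [1111]: (((NOT 1 IMPLIES NOT 1) XOR (NOT 1 OR 1)) AND ((1 AND 1) OR 1)) -> 0
Full result column, 4 rows per line (P1,P2 fixed per line; P3,P4 runs 00..11 left to right):
  rows 0-3 [P1,P2=00]: 0000  = hex 0
  rows 4-7 [P1,P2=01]: 0000  = hex 0
  rows 8-11 [P1,P2=10]: 0000  = hex 0
  rows 12-15 [P1,P2=11]: 0000  = hex 0
Output column (row 0 .. row 15) = 0000000000000000
Output column grouped in 4s = 0000 0000 0000 0000 = 0x0000
Convert to decimal digit by digit (value = value*16 + digit):
  0 -> 0
  0*16 + 0 = 0
  0*16 + 0 = 0
  0*16 + 0 = 0
Decimal = 0

0


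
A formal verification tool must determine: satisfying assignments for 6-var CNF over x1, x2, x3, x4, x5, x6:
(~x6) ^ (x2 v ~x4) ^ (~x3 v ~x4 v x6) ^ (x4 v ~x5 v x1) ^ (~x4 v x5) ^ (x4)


CNF with 6 clauses over 6 vars (64 assignments).
An assignment satisfies CNF iff every clause has >=1 true literal.
Check each row (bits = x1,x2,x3,x4,x5,x6; clause T/F shown):
  row 0 [000000]: clauses=TTTTTF -> 0
  row 1 [000001]: clauses=FTTTTF -> 0
  row 2 [000010]: clauses=TTTFTF -> 0
  row 3 [000011]: clauses=FTTFTF -> 0
  row 4 [000100]: clauses=TFTTFT -> 0
  (every remaining row is evaluated the same way; all 64 results are listed next)
Full result column, 8 rows per line (x1,x2,x3 fixed per line; x4,x5,x6 runs 000..111 left to right):
  rows 0-7 [x1,x2,x3=000]: 00000000  (ones: 0)
  rows 8-15 [x1,x2,x3=001]: 00000000  (ones: 0)
  rows 16-23 [x1,x2,x3=010]: 00000010  (ones: 1)
  rows 24-31 [x1,x2,x3=011]: 00000000  (ones: 0)
  rows 32-39 [x1,x2,x3=100]: 00000000  (ones: 0)
  rows 40-47 [x1,x2,x3=101]: 00000000  (ones: 0)
  rows 48-55 [x1,x2,x3=110]: 00000010  (ones: 1)
  rows 56-63 [x1,x2,x3=111]: 00000000  (ones: 0)
Satisfying assignments = 0+0+1+0+0+0+1+0 = 2

2
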